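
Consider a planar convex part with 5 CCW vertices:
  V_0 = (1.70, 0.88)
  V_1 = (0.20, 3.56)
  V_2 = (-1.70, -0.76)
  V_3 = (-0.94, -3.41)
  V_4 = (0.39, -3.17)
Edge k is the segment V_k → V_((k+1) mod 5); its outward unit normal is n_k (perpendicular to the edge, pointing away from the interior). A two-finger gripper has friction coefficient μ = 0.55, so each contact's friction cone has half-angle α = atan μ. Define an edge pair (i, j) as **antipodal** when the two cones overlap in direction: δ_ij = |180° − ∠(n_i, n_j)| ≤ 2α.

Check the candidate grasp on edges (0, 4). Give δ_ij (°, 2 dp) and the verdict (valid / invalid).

δ = 132.84°, invalid

α = atan 0.55 = 28.81°;  2α = 57.62°
edge 0: e_0 = (-1.50, +2.68);  n_0 = (+0.8726, +0.4884)
edge 4: e_4 = (+1.31, +4.05);  n_4 = (+0.9515, -0.3078)
∠(n_0, n_4) = 47.16°
δ = |180° − 47.16°| = 132.84°
132.84° > 2α = 57.62°  →  invalid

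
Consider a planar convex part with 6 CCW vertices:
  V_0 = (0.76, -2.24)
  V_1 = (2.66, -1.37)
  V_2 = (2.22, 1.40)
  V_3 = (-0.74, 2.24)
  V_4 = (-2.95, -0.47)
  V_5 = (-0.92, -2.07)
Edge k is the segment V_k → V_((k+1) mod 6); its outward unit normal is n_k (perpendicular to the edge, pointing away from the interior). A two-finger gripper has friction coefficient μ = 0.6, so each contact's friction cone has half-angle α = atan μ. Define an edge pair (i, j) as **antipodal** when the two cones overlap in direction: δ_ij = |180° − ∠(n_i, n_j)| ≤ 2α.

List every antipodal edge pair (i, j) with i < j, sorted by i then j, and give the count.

α = atan 0.6 = 30.96°;  2α = 61.93°
n_0 = (+0.4163, -0.9092)
n_1 = (+0.9876, +0.1569)
n_2 = (+0.2730, +0.9620)
n_3 = (-0.7750, +0.6320)
n_4 = (-0.6190, -0.7854)
n_5 = (-0.1007, -0.9949)
  (0,1): δ = 105.58°  ·
  (0,2): δ = 40.45°  ✓
  (0,3): δ = 26.20°  ✓
  (0,4): δ = 117.15°  ·
  (0,5): δ = 149.62°  ·
  (1,2): δ = 114.87°  ·
  (1,3): δ = 48.22°  ✓
  (1,4): δ = 42.73°  ✓
  (1,5): δ = 75.20°  ·
  (2,3): δ = 113.35°  ·
  (2,4): δ = 22.40°  ✓
  (2,5): δ = 10.06°  ✓
  (3,4): δ = 89.05°  ·
  (3,5): δ = 56.58°  ✓
  (4,5): δ = 147.53°  ·
antipodal pairs: 7

count = 7; pairs: (0,2), (0,3), (1,3), (1,4), (2,4), (2,5), (3,5)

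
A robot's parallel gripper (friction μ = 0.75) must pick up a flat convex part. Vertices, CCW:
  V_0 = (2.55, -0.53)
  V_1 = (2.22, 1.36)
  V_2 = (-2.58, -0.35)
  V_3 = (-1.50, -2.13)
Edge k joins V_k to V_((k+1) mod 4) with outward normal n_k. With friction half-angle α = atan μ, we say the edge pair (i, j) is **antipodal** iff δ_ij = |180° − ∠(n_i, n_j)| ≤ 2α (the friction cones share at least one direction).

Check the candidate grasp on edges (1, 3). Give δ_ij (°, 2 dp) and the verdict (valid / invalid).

α = atan 0.75 = 36.87°;  2α = 73.74°
edge 1: e_1 = (-4.80, -1.71);  n_1 = (-0.3356, +0.9420)
edge 3: e_3 = (+4.05, +1.60);  n_3 = (+0.3674, -0.9301)
∠(n_1, n_3) = 178.05°
δ = |180° − 178.05°| = 1.95°
1.95° ≤ 2α = 73.74°  →  valid

δ = 1.95°, valid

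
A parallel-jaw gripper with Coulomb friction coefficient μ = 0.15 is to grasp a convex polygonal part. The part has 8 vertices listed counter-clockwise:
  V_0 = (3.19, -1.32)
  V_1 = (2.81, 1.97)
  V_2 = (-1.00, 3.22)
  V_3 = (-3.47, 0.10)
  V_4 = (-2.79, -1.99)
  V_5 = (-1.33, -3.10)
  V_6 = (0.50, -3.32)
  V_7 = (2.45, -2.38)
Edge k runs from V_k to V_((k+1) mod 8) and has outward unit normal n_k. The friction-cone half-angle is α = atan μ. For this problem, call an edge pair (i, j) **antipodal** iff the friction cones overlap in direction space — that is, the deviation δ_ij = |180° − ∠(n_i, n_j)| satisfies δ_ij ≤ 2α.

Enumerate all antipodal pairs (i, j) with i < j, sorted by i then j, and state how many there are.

α = atan 0.15 = 8.53°;  2α = 17.06°
n_0 = (+0.9934, +0.1147)
n_1 = (+0.3117, +0.9502)
n_2 = (-0.7840, +0.6207)
n_3 = (-0.9509, -0.3094)
n_4 = (-0.6052, -0.7961)
n_5 = (-0.1194, -0.9929)
n_6 = (+0.4342, -0.9008)
n_7 = (+0.8200, -0.5724)
  (0,1): δ = 114.75°  ·
  (0,2): δ = 44.96°  ·
  (0,3): δ = 11.43°  ✓
  (0,4): δ = 46.17°  ·
  (0,5): δ = 76.56°  ·
  (0,6): δ = 109.15°  ·
  (0,7): δ = 138.49°  ·
  (1,2): δ = 110.20°  ·
  (1,3): δ = 53.81°  ·
  (1,4): δ = 19.08°  ·
  (1,5): δ = 11.31°  ✓
  (1,6): δ = 43.90°  ·
  (1,7): δ = 73.24°  ·
  (2,3): δ = 123.61°  ·
  (2,4): δ = 88.88°  ·
  (2,5): δ = 58.49°  ·
  (2,6): δ = 25.90°  ·
  (2,7): δ = 3.45°  ✓
  (3,4): δ = 145.27°  ·
  (3,5): δ = 114.88°  ·
  (3,6): δ = 82.29°  ·
  (3,7): δ = 52.94°  ·
  (4,5): δ = 149.61°  ·
  (4,6): δ = 117.02°  ·
  (4,7): δ = 87.67°  ·
  (5,6): δ = 147.41°  ·
  (5,7): δ = 118.06°  ·
  (6,7): δ = 150.66°  ·
antipodal pairs: 3

count = 3; pairs: (0,3), (1,5), (2,7)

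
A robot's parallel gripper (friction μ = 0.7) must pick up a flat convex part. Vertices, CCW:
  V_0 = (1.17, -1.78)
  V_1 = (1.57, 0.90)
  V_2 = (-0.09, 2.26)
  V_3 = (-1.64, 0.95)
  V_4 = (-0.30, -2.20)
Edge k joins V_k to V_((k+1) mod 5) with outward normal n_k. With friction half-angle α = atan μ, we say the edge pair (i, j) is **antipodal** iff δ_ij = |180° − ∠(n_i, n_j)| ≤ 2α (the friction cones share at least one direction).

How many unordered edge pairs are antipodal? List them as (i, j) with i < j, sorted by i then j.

α = atan 0.7 = 34.99°;  2α = 69.98°
n_0 = (+0.9890, -0.1476)
n_1 = (+0.6337, +0.7735)
n_2 = (-0.6455, +0.7638)
n_3 = (-0.9202, -0.3914)
n_4 = (+0.2747, -0.9615)
  (0,1): δ = 120.84°  ·
  (0,2): δ = 41.31°  ✓
  (0,3): δ = 31.53°  ✓
  (0,4): δ = 114.43°  ·
  (1,2): δ = 100.47°  ·
  (1,3): δ = 27.63°  ✓
  (1,4): δ = 55.27°  ✓
  (2,3): δ = 107.16°  ·
  (2,4): δ = 24.26°  ✓
  (3,4): δ = 97.10°  ·
antipodal pairs: 5

count = 5; pairs: (0,2), (0,3), (1,3), (1,4), (2,4)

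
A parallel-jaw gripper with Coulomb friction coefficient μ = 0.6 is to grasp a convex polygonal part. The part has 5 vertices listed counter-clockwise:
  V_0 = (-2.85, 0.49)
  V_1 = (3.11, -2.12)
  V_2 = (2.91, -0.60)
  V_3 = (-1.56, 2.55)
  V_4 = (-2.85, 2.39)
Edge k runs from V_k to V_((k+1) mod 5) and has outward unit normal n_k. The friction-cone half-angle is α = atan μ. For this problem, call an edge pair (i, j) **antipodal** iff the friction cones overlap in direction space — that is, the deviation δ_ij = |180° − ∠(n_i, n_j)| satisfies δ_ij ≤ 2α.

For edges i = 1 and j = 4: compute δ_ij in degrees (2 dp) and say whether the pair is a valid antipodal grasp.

δ = 7.50°, valid

α = atan 0.6 = 30.96°;  2α = 61.93°
edge 1: e_1 = (-0.20, +1.52);  n_1 = (+0.9915, +0.1305)
edge 4: e_4 = (+0.00, -1.90);  n_4 = (-1.0000, -0.0000)
∠(n_1, n_4) = 172.50°
δ = |180° − 172.50°| = 7.50°
7.50° ≤ 2α = 61.93°  →  valid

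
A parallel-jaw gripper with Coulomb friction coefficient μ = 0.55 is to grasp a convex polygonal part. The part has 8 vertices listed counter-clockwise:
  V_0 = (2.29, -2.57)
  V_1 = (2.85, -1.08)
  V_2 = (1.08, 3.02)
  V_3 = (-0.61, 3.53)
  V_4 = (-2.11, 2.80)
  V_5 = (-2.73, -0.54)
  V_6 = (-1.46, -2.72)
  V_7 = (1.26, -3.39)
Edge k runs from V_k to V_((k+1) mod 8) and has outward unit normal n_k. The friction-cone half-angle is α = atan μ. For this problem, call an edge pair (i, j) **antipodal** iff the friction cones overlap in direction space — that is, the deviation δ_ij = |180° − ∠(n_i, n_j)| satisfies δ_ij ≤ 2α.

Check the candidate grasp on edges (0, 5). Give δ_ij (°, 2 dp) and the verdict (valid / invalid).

δ = 50.82°, valid

α = atan 0.55 = 28.81°;  2α = 57.62°
edge 0: e_0 = (+0.56, +1.49);  n_0 = (+0.9361, -0.3518)
edge 5: e_5 = (+1.27, -2.18);  n_5 = (-0.8641, -0.5034)
∠(n_0, n_5) = 129.18°
δ = |180° − 129.18°| = 50.82°
50.82° ≤ 2α = 57.62°  →  valid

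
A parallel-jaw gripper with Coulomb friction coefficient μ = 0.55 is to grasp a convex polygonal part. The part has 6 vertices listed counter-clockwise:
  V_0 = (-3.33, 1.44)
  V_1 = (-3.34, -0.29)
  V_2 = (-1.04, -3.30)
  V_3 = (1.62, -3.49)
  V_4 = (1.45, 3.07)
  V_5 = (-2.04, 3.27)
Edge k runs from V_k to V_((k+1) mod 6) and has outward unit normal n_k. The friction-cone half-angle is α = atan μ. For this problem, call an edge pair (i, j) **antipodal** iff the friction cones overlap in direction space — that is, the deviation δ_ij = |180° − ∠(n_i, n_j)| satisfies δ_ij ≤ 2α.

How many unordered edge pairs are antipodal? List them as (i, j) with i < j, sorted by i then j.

count = 5; pairs: (0,3), (1,3), (1,4), (2,4), (3,5)

α = atan 0.55 = 28.81°;  2α = 57.62°
n_0 = (-1.0000, +0.0058)
n_1 = (-0.7946, -0.6072)
n_2 = (-0.0712, -0.9975)
n_3 = (+0.9997, +0.0259)
n_4 = (+0.0572, +0.9984)
n_5 = (-0.8173, +0.5762)
  (0,1): δ = 142.28°  ·
  (0,2): δ = 93.75°  ·
  (0,3): δ = 1.82°  ✓
  (0,4): δ = 87.05°  ·
  (0,5): δ = 145.15°  ·
  (1,2): δ = 131.47°  ·
  (1,3): δ = 35.90°  ✓
  (1,4): δ = 49.34°  ✓
  (1,5): δ = 107.44°  ·
  (2,3): δ = 84.43°  ·
  (2,4): δ = 0.81°  ✓
  (2,5): δ = 58.90°  ·
  (3,4): δ = 94.76°  ·
  (3,5): δ = 36.67°  ✓
  (4,5): δ = 121.90°  ·
antipodal pairs: 5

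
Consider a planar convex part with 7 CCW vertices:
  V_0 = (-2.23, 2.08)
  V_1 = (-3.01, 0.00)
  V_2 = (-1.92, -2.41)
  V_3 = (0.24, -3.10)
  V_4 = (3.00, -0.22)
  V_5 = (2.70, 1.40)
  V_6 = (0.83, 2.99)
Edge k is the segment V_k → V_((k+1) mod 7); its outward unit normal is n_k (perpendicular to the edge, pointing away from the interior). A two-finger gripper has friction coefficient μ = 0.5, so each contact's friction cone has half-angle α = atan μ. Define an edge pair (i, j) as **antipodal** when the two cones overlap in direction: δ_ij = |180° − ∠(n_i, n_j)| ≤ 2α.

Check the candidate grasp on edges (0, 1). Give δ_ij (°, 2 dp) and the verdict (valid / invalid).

α = atan 0.5 = 26.57°;  2α = 53.13°
edge 0: e_0 = (-0.78, -2.08);  n_0 = (-0.9363, +0.3511)
edge 1: e_1 = (+1.09, -2.41);  n_1 = (-0.9111, -0.4121)
∠(n_0, n_1) = 44.89°
δ = |180° − 44.89°| = 135.11°
135.11° > 2α = 53.13°  →  invalid

δ = 135.11°, invalid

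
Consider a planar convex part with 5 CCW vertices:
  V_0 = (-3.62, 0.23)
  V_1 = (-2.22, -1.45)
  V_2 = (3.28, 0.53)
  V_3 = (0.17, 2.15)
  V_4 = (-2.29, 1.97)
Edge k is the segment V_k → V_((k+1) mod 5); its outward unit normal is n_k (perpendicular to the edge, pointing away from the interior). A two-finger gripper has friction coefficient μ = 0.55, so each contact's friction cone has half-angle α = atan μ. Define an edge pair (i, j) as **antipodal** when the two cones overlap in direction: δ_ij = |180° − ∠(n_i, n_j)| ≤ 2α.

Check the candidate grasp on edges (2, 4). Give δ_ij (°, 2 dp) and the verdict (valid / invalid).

δ = 99.88°, invalid

α = atan 0.55 = 28.81°;  2α = 57.62°
edge 2: e_2 = (-3.11, +1.62);  n_2 = (+0.4620, +0.8869)
edge 4: e_4 = (-1.33, -1.74);  n_4 = (-0.7945, +0.6073)
∠(n_2, n_4) = 80.12°
δ = |180° − 80.12°| = 99.88°
99.88° > 2α = 57.62°  →  invalid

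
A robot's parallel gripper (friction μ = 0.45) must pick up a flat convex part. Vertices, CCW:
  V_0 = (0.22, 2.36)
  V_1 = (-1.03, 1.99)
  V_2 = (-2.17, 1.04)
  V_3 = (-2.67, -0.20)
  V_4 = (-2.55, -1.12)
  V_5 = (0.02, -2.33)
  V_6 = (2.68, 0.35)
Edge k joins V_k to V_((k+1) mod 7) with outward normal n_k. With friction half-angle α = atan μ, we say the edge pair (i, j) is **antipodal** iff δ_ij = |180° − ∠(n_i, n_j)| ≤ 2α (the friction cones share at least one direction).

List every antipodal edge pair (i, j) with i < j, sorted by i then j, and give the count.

count = 6; pairs: (0,4), (0,5), (1,5), (2,5), (3,6), (4,6)

α = atan 0.45 = 24.23°;  2α = 48.46°
n_0 = (-0.2838, +0.9589)
n_1 = (-0.6402, +0.7682)
n_2 = (-0.9274, +0.3740)
n_3 = (-0.9916, -0.1293)
n_4 = (-0.4260, -0.9047)
n_5 = (+0.7098, -0.7045)
n_6 = (+0.6327, +0.7744)
  (0,1): δ = 156.68°  ·
  (0,2): δ = 128.45°  ·
  (0,3): δ = 99.06°  ·
  (0,4): δ = 41.70°  ✓
  (0,5): δ = 28.73°  ✓
  (0,6): δ = 124.26°  ·
  (1,2): δ = 151.77°  ·
  (1,3): δ = 122.37°  ·
  (1,4): δ = 65.02°  ·
  (1,5): δ = 5.41°  ✓
  (1,6): δ = 100.94°  ·
  (2,3): δ = 150.61°  ·
  (2,4): δ = 93.25°  ·
  (2,5): δ = 22.82°  ✓
  (2,6): δ = 72.71°  ·
  (3,4): δ = 122.64°  ·
  (3,5): δ = 52.22°  ·
  (3,6): δ = 43.32°  ✓
  (4,5): δ = 109.57°  ·
  (4,6): δ = 14.04°  ✓
  (5,6): δ = 84.47°  ·
antipodal pairs: 6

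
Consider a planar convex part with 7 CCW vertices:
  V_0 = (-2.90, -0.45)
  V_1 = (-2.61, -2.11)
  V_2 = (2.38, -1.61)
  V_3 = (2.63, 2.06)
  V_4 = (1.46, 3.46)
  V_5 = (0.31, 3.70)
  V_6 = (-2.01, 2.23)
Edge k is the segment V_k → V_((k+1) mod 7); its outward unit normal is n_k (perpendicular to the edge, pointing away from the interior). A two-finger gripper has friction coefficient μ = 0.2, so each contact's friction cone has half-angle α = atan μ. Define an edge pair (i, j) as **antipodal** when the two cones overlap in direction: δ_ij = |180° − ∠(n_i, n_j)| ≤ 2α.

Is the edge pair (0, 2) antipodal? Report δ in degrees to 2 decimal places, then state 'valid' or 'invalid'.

δ = 13.81°, valid

α = atan 0.2 = 11.31°;  2α = 22.62°
edge 0: e_0 = (+0.29, -1.66);  n_0 = (-0.9851, -0.1721)
edge 2: e_2 = (+0.25, +3.67);  n_2 = (+0.9977, -0.0680)
∠(n_0, n_2) = 166.19°
δ = |180° − 166.19°| = 13.81°
13.81° ≤ 2α = 22.62°  →  valid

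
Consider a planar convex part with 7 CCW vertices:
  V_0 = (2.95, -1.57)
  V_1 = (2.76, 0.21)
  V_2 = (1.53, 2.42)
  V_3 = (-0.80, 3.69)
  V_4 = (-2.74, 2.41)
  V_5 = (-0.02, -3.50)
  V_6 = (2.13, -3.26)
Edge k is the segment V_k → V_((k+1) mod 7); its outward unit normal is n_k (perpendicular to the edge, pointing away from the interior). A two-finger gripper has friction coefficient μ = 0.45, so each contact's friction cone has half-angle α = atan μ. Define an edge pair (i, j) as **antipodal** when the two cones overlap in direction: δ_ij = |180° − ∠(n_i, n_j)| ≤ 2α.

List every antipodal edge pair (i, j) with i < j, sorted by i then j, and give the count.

count = 6; pairs: (0,4), (1,4), (2,4), (2,5), (3,5), (3,6)

α = atan 0.45 = 24.23°;  2α = 48.46°
n_0 = (+0.9944, +0.1061)
n_1 = (+0.8738, +0.4863)
n_2 = (+0.4786, +0.8780)
n_3 = (-0.5507, +0.8347)
n_4 = (-0.9084, -0.4181)
n_5 = (+0.1109, -0.9938)
n_6 = (+0.8997, -0.4365)
  (0,1): δ = 156.99°  ·
  (0,2): δ = 124.69°  ·
  (0,3): δ = 62.68°  ·
  (0,4): δ = 18.62°  ✓
  (0,5): δ = 90.28°  ·
  (0,6): δ = 148.02°  ·
  (1,2): δ = 147.69°  ·
  (1,3): δ = 85.68°  ·
  (1,4): δ = 4.38°  ✓
  (1,5): δ = 67.27°  ·
  (1,6): δ = 125.02°  ·
  (2,3): δ = 117.99°  ·
  (2,4): δ = 36.69°  ✓
  (2,5): δ = 34.96°  ✓
  (2,6): δ = 92.71°  ·
  (3,4): δ = 98.70°  ·
  (3,5): δ = 27.05°  ✓
  (3,6): δ = 30.70°  ✓
  (4,5): δ = 108.34°  ·
  (4,6): δ = 50.60°  ·
  (5,6): δ = 122.25°  ·
antipodal pairs: 6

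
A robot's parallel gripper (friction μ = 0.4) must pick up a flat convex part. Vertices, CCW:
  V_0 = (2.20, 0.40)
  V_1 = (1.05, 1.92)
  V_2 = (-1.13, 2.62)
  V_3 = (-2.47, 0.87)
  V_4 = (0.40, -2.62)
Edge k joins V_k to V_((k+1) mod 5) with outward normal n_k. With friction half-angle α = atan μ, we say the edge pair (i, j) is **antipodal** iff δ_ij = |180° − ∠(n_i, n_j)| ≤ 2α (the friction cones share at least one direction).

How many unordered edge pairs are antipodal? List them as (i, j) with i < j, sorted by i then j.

count = 3; pairs: (0,3), (1,3), (2,4)

α = atan 0.4 = 21.80°;  2α = 43.60°
n_0 = (+0.7975, +0.6034)
n_1 = (+0.3057, +0.9521)
n_2 = (-0.7940, +0.6080)
n_3 = (-0.7724, -0.6352)
n_4 = (+0.8590, -0.5120)
  (0,1): δ = 144.91°  ·
  (0,2): δ = 74.55°  ·
  (0,3): δ = 2.32°  ✓
  (0,4): δ = 112.09°  ·
  (1,2): δ = 109.64°  ·
  (1,3): δ = 32.77°  ✓
  (1,4): δ = 77.01°  ·
  (2,3): δ = 103.13°  ·
  (2,4): δ = 6.65°  ✓
  (3,4): δ = 70.23°  ·
antipodal pairs: 3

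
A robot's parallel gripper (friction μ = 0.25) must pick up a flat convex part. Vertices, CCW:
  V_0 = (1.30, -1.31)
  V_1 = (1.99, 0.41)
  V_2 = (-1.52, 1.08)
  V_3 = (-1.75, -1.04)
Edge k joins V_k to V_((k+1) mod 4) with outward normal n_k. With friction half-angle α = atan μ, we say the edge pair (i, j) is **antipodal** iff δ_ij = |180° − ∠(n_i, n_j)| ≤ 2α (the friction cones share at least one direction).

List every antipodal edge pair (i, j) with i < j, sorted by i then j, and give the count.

count = 2; pairs: (0,2), (1,3)

α = atan 0.25 = 14.04°;  2α = 28.07°
n_0 = (+0.9281, -0.3723)
n_1 = (+0.1875, +0.9823)
n_2 = (-0.9942, +0.1079)
n_3 = (-0.0882, -0.9961)
  (0,1): δ = 78.95°  ·
  (0,2): δ = 15.67°  ✓
  (0,3): δ = 106.80°  ·
  (1,2): δ = 85.39°  ·
  (1,3): δ = 5.75°  ✓
  (2,3): δ = 88.87°  ·
antipodal pairs: 2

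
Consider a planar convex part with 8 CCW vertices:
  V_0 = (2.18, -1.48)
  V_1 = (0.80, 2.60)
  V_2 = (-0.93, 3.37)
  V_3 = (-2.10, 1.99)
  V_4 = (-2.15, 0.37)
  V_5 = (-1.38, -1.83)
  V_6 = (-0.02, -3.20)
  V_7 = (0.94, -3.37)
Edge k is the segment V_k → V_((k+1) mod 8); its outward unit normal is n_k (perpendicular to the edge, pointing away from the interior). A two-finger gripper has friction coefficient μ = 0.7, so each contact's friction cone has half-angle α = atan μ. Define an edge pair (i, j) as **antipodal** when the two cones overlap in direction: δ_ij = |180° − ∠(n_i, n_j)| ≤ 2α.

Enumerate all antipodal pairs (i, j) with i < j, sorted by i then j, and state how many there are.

count = 13; pairs: (0,2), (0,3), (0,4), (0,5), (0,6), (1,3), (1,4), (1,5), (1,6), (2,6), (2,7), (3,7), (4,7)

α = atan 0.7 = 34.99°;  2α = 69.98°
n_0 = (+0.9473, +0.3204)
n_1 = (+0.4066, +0.9136)
n_2 = (-0.7628, +0.6467)
n_3 = (-0.9995, +0.0308)
n_4 = (-0.9439, -0.3304)
n_5 = (-0.7097, -0.7045)
n_6 = (-0.1744, -0.9847)
n_7 = (+0.8361, -0.5486)
  (0,1): δ = 132.68°  ·
  (0,2): δ = 58.98°  ✓
  (0,3): δ = 20.46°  ✓
  (0,4): δ = 0.60°  ✓
  (0,5): δ = 26.10°  ✓
  (0,6): δ = 61.27°  ✓
  (0,7): δ = 128.04°  ·
  (1,2): δ = 106.30°  ·
  (1,3): δ = 67.77°  ✓
  (1,4): δ = 46.72°  ✓
  (1,5): δ = 21.22°  ✓
  (1,6): δ = 13.95°  ✓
  (1,7): δ = 80.72°  ·
  (2,3): δ = 141.48°  ·
  (2,4): δ = 120.42°  ·
  (2,5): δ = 94.92°  ·
  (2,6): δ = 59.75°  ✓
  (2,7): δ = 7.02°  ✓
  (3,4): δ = 158.94°  ·
  (3,5): δ = 133.44°  ·
  (3,6): δ = 98.27°  ·
  (3,7): δ = 31.50°  ✓
  (4,5): δ = 154.50°  ·
  (4,6): δ = 119.33°  ·
  (4,7): δ = 52.56°  ✓
  (5,6): δ = 144.83°  ·
  (5,7): δ = 78.06°  ·
  (6,7): δ = 113.23°  ·
antipodal pairs: 13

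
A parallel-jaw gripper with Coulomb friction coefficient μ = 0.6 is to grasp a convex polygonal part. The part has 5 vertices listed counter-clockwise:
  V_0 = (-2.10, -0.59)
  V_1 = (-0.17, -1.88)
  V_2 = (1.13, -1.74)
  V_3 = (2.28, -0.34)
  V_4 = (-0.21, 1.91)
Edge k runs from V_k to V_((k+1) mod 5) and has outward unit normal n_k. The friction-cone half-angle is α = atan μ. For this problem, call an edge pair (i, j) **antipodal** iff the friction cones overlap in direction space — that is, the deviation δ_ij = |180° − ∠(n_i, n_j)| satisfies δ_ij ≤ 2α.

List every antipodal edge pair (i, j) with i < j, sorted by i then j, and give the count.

α = atan 0.6 = 30.96°;  2α = 61.93°
n_0 = (-0.5557, -0.8314)
n_1 = (+0.1071, -0.9943)
n_2 = (+0.7727, -0.6347)
n_3 = (+0.6704, +0.7420)
n_4 = (-0.7977, +0.6031)
  (0,1): δ = 140.09°  ·
  (0,2): δ = 95.64°  ·
  (0,3): δ = 8.34°  ✓
  (0,4): δ = 86.67°  ·
  (1,2): δ = 135.55°  ·
  (1,3): δ = 48.25°  ✓
  (1,4): δ = 46.76°  ✓
  (2,3): δ = 92.70°  ·
  (2,4): δ = 2.31°  ✓
  (3,4): δ = 84.99°  ·
antipodal pairs: 4

count = 4; pairs: (0,3), (1,3), (1,4), (2,4)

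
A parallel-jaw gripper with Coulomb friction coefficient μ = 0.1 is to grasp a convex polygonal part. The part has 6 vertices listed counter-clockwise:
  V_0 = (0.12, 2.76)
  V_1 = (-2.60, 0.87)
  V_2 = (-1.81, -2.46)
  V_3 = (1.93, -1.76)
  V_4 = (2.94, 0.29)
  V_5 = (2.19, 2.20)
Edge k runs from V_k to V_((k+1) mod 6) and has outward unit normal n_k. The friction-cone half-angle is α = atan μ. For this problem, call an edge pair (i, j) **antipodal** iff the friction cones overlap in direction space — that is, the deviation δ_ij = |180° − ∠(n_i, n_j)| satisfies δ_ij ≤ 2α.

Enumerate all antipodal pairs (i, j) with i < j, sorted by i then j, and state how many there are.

count = 1; pairs: (1,4)

α = atan 0.1 = 5.71°;  2α = 11.42°
n_0 = (-0.5706, +0.8212)
n_1 = (-0.9730, -0.2308)
n_2 = (+0.1840, -0.9829)
n_3 = (+0.8970, -0.4420)
n_4 = (+0.9308, +0.3655)
n_5 = (+0.2611, +0.9653)
  (0,1): δ = 111.45°  ·
  (0,2): δ = 24.19°  ·
  (0,3): δ = 28.98°  ·
  (0,4): δ = 76.64°  ·
  (0,5): δ = 130.07°  ·
  (1,2): δ = 92.74°  ·
  (1,3): δ = 39.57°  ·
  (1,4): δ = 8.09°  ✓
  (1,5): δ = 61.52°  ·
  (2,3): δ = 126.83°  ·
  (2,4): δ = 79.16°  ·
  (2,5): δ = 25.74°  ·
  (3,4): δ = 132.33°  ·
  (3,5): δ = 78.91°  ·
  (4,5): δ = 126.58°  ·
antipodal pairs: 1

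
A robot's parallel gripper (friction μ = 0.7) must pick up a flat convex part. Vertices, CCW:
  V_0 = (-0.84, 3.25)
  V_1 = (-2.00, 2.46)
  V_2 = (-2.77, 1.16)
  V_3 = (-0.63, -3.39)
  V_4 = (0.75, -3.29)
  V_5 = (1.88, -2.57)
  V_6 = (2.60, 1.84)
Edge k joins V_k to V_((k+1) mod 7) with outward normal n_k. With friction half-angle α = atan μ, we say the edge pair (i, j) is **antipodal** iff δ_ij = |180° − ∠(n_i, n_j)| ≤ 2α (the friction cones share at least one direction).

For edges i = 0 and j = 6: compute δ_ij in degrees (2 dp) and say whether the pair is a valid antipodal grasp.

α = atan 0.7 = 34.99°;  2α = 69.98°
edge 0: e_0 = (-1.16, -0.79);  n_0 = (-0.5629, +0.8265)
edge 6: e_6 = (-3.44, +1.41);  n_6 = (+0.3793, +0.9253)
∠(n_0, n_6) = 56.54°
δ = |180° − 56.54°| = 123.46°
123.46° > 2α = 69.98°  →  invalid

δ = 123.46°, invalid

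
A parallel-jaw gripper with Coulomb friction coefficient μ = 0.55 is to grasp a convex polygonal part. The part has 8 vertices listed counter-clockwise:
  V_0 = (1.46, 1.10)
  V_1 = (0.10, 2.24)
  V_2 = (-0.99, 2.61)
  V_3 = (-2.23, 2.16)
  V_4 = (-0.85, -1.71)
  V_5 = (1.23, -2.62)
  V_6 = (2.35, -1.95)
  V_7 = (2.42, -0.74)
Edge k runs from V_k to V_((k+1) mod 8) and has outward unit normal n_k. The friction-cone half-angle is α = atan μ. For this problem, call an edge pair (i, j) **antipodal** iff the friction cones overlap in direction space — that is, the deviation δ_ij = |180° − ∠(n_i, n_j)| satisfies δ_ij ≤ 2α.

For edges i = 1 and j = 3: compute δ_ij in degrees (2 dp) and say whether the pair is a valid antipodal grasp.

δ = 51.62°, valid

α = atan 0.55 = 28.81°;  2α = 57.62°
edge 1: e_1 = (-1.09, +0.37);  n_1 = (+0.3214, +0.9469)
edge 3: e_3 = (+1.38, -3.87);  n_3 = (-0.9419, -0.3359)
∠(n_1, n_3) = 128.38°
δ = |180° − 128.38°| = 51.62°
51.62° ≤ 2α = 57.62°  →  valid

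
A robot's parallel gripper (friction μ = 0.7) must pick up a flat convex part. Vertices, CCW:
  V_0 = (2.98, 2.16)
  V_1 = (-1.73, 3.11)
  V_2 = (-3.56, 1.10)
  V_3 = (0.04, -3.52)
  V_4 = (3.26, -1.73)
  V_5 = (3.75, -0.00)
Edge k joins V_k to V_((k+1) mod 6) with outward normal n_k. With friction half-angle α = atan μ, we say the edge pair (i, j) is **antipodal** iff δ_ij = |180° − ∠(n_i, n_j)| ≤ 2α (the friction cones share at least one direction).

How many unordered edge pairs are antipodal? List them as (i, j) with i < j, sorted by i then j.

count = 7; pairs: (0,2), (0,3), (1,3), (1,4), (1,5), (2,4), (2,5)

α = atan 0.7 = 34.99°;  2α = 69.98°
n_0 = (+0.1977, +0.9803)
n_1 = (-0.7394, +0.6732)
n_2 = (-0.7888, -0.6146)
n_3 = (+0.4859, -0.8740)
n_4 = (+0.9622, -0.2725)
n_5 = (+0.9419, +0.3358)
  (0,1): δ = 120.91°  ·
  (0,2): δ = 40.67°  ✓
  (0,3): δ = 40.47°  ✓
  (0,4): δ = 85.59°  ·
  (0,5): δ = 121.02°  ·
  (1,2): δ = 99.76°  ·
  (1,3): δ = 18.61°  ✓
  (1,4): δ = 26.50°  ✓
  (1,5): δ = 61.94°  ✓
  (2,3): δ = 98.86°  ·
  (2,4): δ = 53.74°  ✓
  (2,5): δ = 18.31°  ✓
  (3,4): δ = 134.88°  ·
  (3,5): δ = 99.45°  ·
  (4,5): δ = 144.57°  ·
antipodal pairs: 7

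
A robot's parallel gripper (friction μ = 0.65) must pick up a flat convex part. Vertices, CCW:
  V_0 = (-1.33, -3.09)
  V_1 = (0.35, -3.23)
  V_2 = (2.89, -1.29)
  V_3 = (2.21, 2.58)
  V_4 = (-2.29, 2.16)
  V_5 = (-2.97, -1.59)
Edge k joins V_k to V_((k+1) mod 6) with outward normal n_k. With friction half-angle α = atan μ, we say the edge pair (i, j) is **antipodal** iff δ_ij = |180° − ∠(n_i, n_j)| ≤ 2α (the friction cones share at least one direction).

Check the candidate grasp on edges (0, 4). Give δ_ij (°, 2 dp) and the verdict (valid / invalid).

α = atan 0.65 = 33.02°;  2α = 66.05°
edge 0: e_0 = (+1.68, -0.14);  n_0 = (-0.0830, -0.9965)
edge 4: e_4 = (-0.68, -3.75);  n_4 = (-0.9840, +0.1784)
∠(n_0, n_4) = 95.51°
δ = |180° − 95.51°| = 84.49°
84.49° > 2α = 66.05°  →  invalid

δ = 84.49°, invalid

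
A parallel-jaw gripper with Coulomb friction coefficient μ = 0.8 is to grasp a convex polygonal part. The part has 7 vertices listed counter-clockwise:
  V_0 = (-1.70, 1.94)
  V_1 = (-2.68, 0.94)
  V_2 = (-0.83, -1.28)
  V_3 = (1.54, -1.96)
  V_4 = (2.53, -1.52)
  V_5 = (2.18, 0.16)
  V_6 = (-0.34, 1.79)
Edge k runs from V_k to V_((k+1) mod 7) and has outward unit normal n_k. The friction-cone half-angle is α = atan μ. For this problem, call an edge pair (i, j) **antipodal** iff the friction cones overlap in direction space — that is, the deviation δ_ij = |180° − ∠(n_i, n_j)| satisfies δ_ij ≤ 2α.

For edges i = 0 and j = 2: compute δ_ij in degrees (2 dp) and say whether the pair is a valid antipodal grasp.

δ = 61.59°, valid

α = atan 0.8 = 38.66°;  2α = 77.32°
edge 0: e_0 = (-0.98, -1.00);  n_0 = (-0.7142, +0.6999)
edge 2: e_2 = (+2.37, -0.68);  n_2 = (-0.2758, -0.9612)
∠(n_0, n_2) = 118.41°
δ = |180° − 118.41°| = 61.59°
61.59° ≤ 2α = 77.32°  →  valid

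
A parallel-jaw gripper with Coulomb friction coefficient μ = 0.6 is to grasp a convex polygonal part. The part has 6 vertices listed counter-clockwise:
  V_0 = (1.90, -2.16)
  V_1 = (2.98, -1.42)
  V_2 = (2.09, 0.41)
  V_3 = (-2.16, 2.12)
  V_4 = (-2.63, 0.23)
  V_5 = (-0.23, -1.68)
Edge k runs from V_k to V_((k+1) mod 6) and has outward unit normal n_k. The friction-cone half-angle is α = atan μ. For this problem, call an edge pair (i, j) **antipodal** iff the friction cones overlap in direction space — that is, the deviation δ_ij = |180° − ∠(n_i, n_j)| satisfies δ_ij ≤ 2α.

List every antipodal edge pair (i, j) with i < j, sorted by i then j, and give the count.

count = 7; pairs: (0,2), (0,3), (1,3), (1,4), (1,5), (2,4), (2,5)

α = atan 0.6 = 30.96°;  2α = 61.93°
n_0 = (+0.5652, -0.8249)
n_1 = (+0.8993, +0.4374)
n_2 = (+0.3733, +0.9277)
n_3 = (-0.9704, +0.2413)
n_4 = (-0.6227, -0.7825)
n_5 = (-0.2198, -0.9755)
  (0,1): δ = 98.48°  ·
  (0,2): δ = 56.34°  ✓
  (0,3): δ = 41.62°  ✓
  (0,4): δ = 107.07°  ·
  (0,5): δ = 132.88°  ·
  (1,2): δ = 137.85°  ·
  (1,3): δ = 39.90°  ✓
  (1,4): δ = 25.55°  ✓
  (1,5): δ = 51.36°  ✓
  (2,3): δ = 82.05°  ·
  (2,4): δ = 16.60°  ✓
  (2,5): δ = 9.22°  ✓
  (3,4): δ = 114.55°  ·
  (3,5): δ = 88.73°  ·
  (4,5): δ = 154.19°  ·
antipodal pairs: 7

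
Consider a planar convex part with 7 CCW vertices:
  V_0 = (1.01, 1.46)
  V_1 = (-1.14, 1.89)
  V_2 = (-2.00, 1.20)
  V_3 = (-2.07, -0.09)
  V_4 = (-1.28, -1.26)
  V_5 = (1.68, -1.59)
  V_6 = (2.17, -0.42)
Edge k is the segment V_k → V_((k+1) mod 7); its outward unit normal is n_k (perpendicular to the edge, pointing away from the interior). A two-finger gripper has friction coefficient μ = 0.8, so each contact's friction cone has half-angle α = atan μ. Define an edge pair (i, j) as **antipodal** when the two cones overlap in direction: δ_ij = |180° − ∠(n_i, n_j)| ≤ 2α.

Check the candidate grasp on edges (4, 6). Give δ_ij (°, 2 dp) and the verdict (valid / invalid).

δ = 51.96°, valid

α = atan 0.8 = 38.66°;  2α = 77.32°
edge 4: e_4 = (+2.96, -0.33);  n_4 = (-0.1108, -0.9938)
edge 6: e_6 = (-1.16, +1.88);  n_6 = (+0.8510, +0.5251)
∠(n_4, n_6) = 128.04°
δ = |180° − 128.04°| = 51.96°
51.96° ≤ 2α = 77.32°  →  valid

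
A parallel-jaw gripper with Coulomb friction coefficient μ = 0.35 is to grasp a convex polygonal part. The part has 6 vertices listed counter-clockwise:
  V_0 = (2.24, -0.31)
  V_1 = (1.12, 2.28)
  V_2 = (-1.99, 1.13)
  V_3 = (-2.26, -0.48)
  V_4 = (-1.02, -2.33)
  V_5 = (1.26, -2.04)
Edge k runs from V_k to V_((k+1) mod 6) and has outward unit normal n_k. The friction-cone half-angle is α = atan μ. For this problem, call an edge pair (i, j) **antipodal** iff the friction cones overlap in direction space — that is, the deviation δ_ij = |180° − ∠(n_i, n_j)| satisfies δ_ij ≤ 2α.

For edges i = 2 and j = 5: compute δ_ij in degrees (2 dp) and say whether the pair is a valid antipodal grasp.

δ = 20.01°, valid

α = atan 0.35 = 19.29°;  2α = 38.58°
edge 2: e_2 = (-0.27, -1.61);  n_2 = (-0.9862, +0.1654)
edge 5: e_5 = (+0.98, +1.73);  n_5 = (+0.8701, -0.4929)
∠(n_2, n_5) = 159.99°
δ = |180° − 159.99°| = 20.01°
20.01° ≤ 2α = 38.58°  →  valid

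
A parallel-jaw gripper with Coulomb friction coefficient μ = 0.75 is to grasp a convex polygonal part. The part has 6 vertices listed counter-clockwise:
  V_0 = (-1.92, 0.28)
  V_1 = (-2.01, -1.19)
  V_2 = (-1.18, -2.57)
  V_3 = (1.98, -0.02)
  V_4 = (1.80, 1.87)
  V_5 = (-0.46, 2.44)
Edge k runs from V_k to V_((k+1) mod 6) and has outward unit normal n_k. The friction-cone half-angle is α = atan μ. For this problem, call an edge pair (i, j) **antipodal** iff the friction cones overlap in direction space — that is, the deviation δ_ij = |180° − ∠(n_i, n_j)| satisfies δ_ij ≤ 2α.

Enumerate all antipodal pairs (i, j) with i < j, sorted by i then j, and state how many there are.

count = 7; pairs: (0,2), (0,3), (1,3), (1,4), (2,4), (2,5), (3,5)

α = atan 0.75 = 36.87°;  2α = 73.74°
n_0 = (-0.9981, +0.0611)
n_1 = (-0.8569, -0.5154)
n_2 = (+0.6280, -0.7782)
n_3 = (+0.9955, +0.0948)
n_4 = (+0.2446, +0.9696)
n_5 = (-0.8285, +0.5600)
  (0,1): δ = 145.47°  ·
  (0,2): δ = 47.59°  ✓
  (0,3): δ = 8.94°  ✓
  (0,4): δ = 79.35°  ·
  (0,5): δ = 149.45°  ·
  (1,2): δ = 82.12°  ·
  (1,3): δ = 25.58°  ✓
  (1,4): δ = 44.82°  ✓
  (1,5): δ = 114.92°  ·
  (2,3): δ = 123.46°  ·
  (2,4): δ = 53.06°  ✓
  (2,5): δ = 17.04°  ✓
  (3,4): δ = 109.60°  ·
  (3,5): δ = 39.50°  ✓
  (4,5): δ = 109.90°  ·
antipodal pairs: 7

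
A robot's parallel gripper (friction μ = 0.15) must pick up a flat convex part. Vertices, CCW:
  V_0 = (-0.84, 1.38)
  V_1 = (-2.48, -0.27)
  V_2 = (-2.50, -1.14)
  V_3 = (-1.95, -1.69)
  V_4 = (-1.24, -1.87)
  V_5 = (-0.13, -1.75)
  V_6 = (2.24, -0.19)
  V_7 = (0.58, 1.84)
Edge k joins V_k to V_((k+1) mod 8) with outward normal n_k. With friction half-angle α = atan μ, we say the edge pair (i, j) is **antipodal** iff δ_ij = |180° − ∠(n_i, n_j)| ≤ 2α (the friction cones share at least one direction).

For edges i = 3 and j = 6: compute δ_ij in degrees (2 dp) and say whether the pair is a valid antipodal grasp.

α = atan 0.15 = 8.53°;  2α = 17.06°
edge 3: e_3 = (+0.71, -0.18);  n_3 = (-0.2457, -0.9693)
edge 6: e_6 = (-1.66, +2.03);  n_6 = (+0.7741, +0.6330)
∠(n_3, n_6) = 143.50°
δ = |180° − 143.50°| = 36.50°
36.50° > 2α = 17.06°  →  invalid

δ = 36.50°, invalid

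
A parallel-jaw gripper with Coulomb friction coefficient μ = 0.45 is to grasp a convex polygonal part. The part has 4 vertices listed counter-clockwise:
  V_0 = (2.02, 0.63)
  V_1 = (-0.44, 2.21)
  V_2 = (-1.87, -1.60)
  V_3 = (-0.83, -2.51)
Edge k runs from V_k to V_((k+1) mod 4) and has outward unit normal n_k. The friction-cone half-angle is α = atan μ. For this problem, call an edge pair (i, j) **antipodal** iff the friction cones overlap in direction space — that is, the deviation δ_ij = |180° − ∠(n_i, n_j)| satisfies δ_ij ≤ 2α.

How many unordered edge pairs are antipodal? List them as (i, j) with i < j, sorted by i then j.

α = atan 0.45 = 24.23°;  2α = 48.46°
n_0 = (+0.5404, +0.8414)
n_1 = (-0.9362, +0.3514)
n_2 = (-0.6585, -0.7526)
n_3 = (+0.7405, -0.6721)
  (0,1): δ = 77.86°  ·
  (0,2): δ = 8.47°  ✓
  (0,3): δ = 80.48°  ·
  (1,2): δ = 110.61°  ·
  (1,3): δ = 21.66°  ✓
  (2,3): δ = 91.04°  ·
antipodal pairs: 2

count = 2; pairs: (0,2), (1,3)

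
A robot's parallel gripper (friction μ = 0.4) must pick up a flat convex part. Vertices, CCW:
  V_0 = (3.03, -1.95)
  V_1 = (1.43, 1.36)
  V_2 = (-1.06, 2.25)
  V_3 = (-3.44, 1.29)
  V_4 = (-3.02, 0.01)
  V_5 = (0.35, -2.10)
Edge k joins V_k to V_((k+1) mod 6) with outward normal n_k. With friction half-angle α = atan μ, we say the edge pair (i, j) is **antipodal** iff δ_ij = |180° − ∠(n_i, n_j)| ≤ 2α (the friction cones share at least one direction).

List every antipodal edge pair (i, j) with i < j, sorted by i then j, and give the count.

α = atan 0.4 = 21.80°;  2α = 43.60°
n_0 = (+0.9003, +0.4352)
n_1 = (+0.3366, +0.9417)
n_2 = (-0.3741, +0.9274)
n_3 = (-0.9502, -0.3118)
n_4 = (-0.5307, -0.8476)
n_5 = (+0.0559, -0.9984)
  (0,1): δ = 135.47°  ·
  (0,2): δ = 93.83°  ·
  (0,3): δ = 7.63°  ✓
  (0,4): δ = 32.15°  ✓
  (0,5): δ = 67.41°  ·
  (1,2): δ = 138.36°  ·
  (1,3): δ = 52.17°  ·
  (1,4): δ = 12.38°  ✓
  (1,5): δ = 22.87°  ✓
  (2,3): δ = 93.80°  ·
  (2,4): δ = 54.02°  ·
  (2,5): δ = 18.76°  ✓
  (3,4): δ = 140.22°  ·
  (3,5): δ = 104.96°  ·
  (4,5): δ = 144.75°  ·
antipodal pairs: 5

count = 5; pairs: (0,3), (0,4), (1,4), (1,5), (2,5)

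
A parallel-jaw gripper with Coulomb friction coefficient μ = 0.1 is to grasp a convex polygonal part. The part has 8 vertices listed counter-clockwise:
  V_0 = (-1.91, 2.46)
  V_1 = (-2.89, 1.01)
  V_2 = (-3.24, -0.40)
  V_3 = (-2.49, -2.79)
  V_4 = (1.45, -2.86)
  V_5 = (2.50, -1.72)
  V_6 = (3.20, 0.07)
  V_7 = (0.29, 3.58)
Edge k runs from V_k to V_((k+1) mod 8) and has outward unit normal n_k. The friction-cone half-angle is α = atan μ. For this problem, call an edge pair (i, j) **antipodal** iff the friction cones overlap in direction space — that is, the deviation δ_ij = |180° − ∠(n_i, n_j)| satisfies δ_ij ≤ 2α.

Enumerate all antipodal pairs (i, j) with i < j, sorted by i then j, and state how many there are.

α = atan 0.1 = 5.71°;  2α = 11.42°
n_0 = (-0.8285, +0.5600)
n_1 = (-0.9705, +0.2409)
n_2 = (-0.9541, -0.2994)
n_3 = (-0.0178, -0.9998)
n_4 = (+0.7355, -0.6775)
n_5 = (+0.9313, -0.3642)
n_6 = (+0.7698, +0.6382)
n_7 = (-0.4537, +0.8912)
  (0,1): δ = 159.89°  ·
  (0,2): δ = 128.52°  ·
  (0,3): δ = 56.96°  ·
  (0,4): δ = 8.59°  ✓
  (0,5): δ = 12.69°  ·
  (0,6): δ = 73.71°  ·
  (0,7): δ = 151.03°  ·
  (1,2): δ = 148.64°  ·
  (1,3): δ = 77.08°  ·
  (1,4): δ = 28.71°  ·
  (1,5): δ = 7.42°  ✓
  (1,6): δ = 53.60°  ·
  (1,7): δ = 130.92°  ·
  (2,3): δ = 108.44°  ·
  (2,4): δ = 60.07°  ·
  (2,5): δ = 38.78°  ·
  (2,6): δ = 22.24°  ·
  (2,7): δ = 99.56°  ·
  (3,4): δ = 131.63°  ·
  (3,5): δ = 110.34°  ·
  (3,6): δ = 49.32°  ·
  (3,7): δ = 28.00°  ·
  (4,5): δ = 158.71°  ·
  (4,6): δ = 97.69°  ·
  (4,7): δ = 20.37°  ·
  (5,6): δ = 118.98°  ·
  (5,7): δ = 41.66°  ·
  (6,7): δ = 102.68°  ·
antipodal pairs: 2

count = 2; pairs: (0,4), (1,5)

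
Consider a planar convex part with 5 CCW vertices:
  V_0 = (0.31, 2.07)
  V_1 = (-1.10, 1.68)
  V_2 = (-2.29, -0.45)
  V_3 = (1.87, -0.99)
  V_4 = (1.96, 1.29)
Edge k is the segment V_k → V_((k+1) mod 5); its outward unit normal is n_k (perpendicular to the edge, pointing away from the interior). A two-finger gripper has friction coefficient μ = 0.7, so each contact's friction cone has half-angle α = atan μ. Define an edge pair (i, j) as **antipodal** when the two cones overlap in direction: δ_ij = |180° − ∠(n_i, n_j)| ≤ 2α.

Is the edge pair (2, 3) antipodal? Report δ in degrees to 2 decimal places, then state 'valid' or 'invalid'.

α = atan 0.7 = 34.99°;  2α = 69.98°
edge 2: e_2 = (+4.16, -0.54);  n_2 = (-0.1287, -0.9917)
edge 3: e_3 = (+0.09, +2.28);  n_3 = (+0.9992, -0.0394)
∠(n_2, n_3) = 95.14°
δ = |180° − 95.14°| = 84.86°
84.86° > 2α = 69.98°  →  invalid

δ = 84.86°, invalid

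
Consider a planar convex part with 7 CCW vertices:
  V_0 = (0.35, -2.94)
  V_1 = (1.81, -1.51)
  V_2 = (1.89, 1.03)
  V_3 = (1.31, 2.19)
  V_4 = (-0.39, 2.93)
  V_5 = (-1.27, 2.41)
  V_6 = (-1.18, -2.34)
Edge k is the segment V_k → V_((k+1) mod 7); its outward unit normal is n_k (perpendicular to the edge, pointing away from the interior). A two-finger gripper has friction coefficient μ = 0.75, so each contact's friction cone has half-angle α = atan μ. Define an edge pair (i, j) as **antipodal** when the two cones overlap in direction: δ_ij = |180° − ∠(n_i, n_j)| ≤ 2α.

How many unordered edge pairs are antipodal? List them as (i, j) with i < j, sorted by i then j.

α = atan 0.75 = 36.87°;  2α = 73.74°
n_0 = (+0.6997, -0.7144)
n_1 = (+0.9995, -0.0315)
n_2 = (+0.8944, +0.4472)
n_3 = (+0.3991, +0.9169)
n_4 = (-0.5087, +0.8609)
n_5 = (-0.9998, -0.0189)
n_6 = (-0.3651, -0.9310)
  (0,1): δ = 136.21°  ·
  (0,2): δ = 107.84°  ·
  (0,3): δ = 67.93°  ✓
  (0,4): δ = 13.83°  ✓
  (0,5): δ = 46.68°  ✓
  (0,6): δ = 114.18°  ·
  (1,2): δ = 151.63°  ·
  (1,3): δ = 111.72°  ·
  (1,4): δ = 57.62°  ✓
  (1,5): δ = 2.89°  ✓
  (1,6): δ = 70.39°  ✓
  (2,3): δ = 140.09°  ·
  (2,4): δ = 85.99°  ·
  (2,5): δ = 25.48°  ✓
  (2,6): δ = 42.02°  ✓
  (3,4): δ = 125.90°  ·
  (3,5): δ = 65.39°  ✓
  (3,6): δ = 2.11°  ✓
  (4,5): δ = 119.49°  ·
  (4,6): δ = 51.99°  ✓
  (5,6): δ = 112.50°  ·
antipodal pairs: 11

count = 11; pairs: (0,3), (0,4), (0,5), (1,4), (1,5), (1,6), (2,5), (2,6), (3,5), (3,6), (4,6)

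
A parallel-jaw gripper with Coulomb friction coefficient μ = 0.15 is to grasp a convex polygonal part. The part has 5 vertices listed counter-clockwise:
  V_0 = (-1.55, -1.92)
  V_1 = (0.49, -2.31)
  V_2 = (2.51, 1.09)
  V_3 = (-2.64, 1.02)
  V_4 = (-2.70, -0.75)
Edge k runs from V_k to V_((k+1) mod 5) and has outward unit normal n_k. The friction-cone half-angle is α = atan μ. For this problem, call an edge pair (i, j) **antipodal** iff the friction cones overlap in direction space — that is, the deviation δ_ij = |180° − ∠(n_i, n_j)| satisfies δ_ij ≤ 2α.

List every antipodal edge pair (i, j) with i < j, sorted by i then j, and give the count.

α = atan 0.15 = 8.53°;  2α = 17.06°
n_0 = (-0.1878, -0.9822)
n_1 = (+0.8597, -0.5108)
n_2 = (-0.0136, +0.9999)
n_3 = (-0.9994, +0.0339)
n_4 = (-0.7132, -0.7010)
  (0,1): δ = 109.89°  ·
  (0,2): δ = 11.60°  ✓
  (0,3): δ = 98.88°  ·
  (0,4): δ = 145.33°  ·
  (1,2): δ = 58.51°  ·
  (1,3): δ = 28.77°  ·
  (1,4): δ = 75.22°  ·
  (2,3): δ = 92.72°  ·
  (2,4): δ = 46.27°  ·
  (3,4): δ = 133.55°  ·
antipodal pairs: 1

count = 1; pairs: (0,2)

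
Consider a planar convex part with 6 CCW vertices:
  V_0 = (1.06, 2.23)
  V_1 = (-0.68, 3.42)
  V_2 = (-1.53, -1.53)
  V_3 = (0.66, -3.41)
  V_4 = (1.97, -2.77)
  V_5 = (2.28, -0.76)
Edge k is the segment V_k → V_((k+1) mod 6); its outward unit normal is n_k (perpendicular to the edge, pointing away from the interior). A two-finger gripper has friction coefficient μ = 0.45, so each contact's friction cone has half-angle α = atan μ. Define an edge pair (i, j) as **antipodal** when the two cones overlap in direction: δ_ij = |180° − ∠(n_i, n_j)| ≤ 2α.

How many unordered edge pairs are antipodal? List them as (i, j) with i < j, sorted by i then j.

count = 4; pairs: (0,2), (1,4), (1,5), (2,5)

α = atan 0.45 = 24.23°;  2α = 48.46°
n_0 = (+0.5645, +0.8254)
n_1 = (-0.9856, +0.1692)
n_2 = (-0.6514, -0.7588)
n_3 = (+0.4390, -0.8985)
n_4 = (+0.9883, -0.1524)
n_5 = (+0.9259, +0.3778)
  (0,1): δ = 65.38°  ·
  (0,2): δ = 6.28°  ✓
  (0,3): δ = 60.41°  ·
  (0,4): δ = 115.60°  ·
  (0,5): δ = 146.57°  ·
  (1,2): δ = 120.90°  ·
  (1,3): δ = 54.22°  ·
  (1,4): δ = 0.98°  ✓
  (1,5): δ = 31.94°  ✓
  (2,3): δ = 113.32°  ·
  (2,4): δ = 58.12°  ·
  (2,5): δ = 27.16°  ✓
  (3,4): δ = 124.81°  ·
  (3,5): δ = 93.84°  ·
  (4,5): δ = 149.04°  ·
antipodal pairs: 4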